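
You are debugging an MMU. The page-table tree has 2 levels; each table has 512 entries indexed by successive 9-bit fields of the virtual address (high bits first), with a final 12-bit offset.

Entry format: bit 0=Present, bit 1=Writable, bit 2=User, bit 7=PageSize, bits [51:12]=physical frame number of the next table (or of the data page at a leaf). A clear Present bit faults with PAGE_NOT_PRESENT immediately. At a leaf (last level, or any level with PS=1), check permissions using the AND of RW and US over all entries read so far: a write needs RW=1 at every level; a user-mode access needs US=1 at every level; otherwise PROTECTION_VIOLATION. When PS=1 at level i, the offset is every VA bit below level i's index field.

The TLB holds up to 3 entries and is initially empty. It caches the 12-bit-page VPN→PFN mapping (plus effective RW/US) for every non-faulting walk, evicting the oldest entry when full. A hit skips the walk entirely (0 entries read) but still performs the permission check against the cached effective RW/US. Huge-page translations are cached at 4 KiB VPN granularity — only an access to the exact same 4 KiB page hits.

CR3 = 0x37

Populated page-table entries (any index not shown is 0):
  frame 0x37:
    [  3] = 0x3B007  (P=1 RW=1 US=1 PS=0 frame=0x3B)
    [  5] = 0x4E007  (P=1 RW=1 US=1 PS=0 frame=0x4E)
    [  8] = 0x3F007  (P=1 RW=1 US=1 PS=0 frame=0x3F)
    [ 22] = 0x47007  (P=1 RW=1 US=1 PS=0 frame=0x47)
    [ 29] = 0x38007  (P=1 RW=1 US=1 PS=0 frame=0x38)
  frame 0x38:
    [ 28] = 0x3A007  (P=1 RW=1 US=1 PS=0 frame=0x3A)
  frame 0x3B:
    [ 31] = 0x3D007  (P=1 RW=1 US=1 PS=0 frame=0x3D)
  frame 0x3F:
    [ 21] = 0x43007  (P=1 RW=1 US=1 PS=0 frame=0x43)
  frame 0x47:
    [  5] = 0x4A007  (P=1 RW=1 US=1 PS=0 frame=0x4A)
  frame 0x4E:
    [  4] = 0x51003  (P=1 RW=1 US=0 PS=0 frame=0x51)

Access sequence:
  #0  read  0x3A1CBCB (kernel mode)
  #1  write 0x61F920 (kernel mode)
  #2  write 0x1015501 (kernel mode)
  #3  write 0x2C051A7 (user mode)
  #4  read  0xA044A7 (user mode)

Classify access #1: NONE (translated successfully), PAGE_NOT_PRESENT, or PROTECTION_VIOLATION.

Per-access translation:
#0 VA=0x3A1CBCB (r,kernel):
  L0 @0x37[29] → 0x38007  P=1,RW=1,US=1,PS=0
  L1 @0x38[28] → 0x3A007  P=1,RW=1,US=1,PS=0
  → PA=0x3ABCB  (2 entries read)
#1 VA=0x61F920 (w,kernel):
  L0 @0x37[3] → 0x3B007  P=1,RW=1,US=1,PS=0
  L1 @0x3B[31] → 0x3D007  P=1,RW=1,US=1,PS=0
  → PA=0x3D920  (2 entries read)
#2 VA=0x1015501 (w,kernel):
  L0 @0x37[8] → 0x3F007  P=1,RW=1,US=1,PS=0
  L1 @0x3F[21] → 0x43007  P=1,RW=1,US=1,PS=0
  → PA=0x43501  (2 entries read)
#3 VA=0x2C051A7 (w,user):
  L0 @0x37[22] → 0x47007  P=1,RW=1,US=1,PS=0
  L1 @0x47[5] → 0x4A007  P=1,RW=1,US=1,PS=0
  → PA=0x4A1A7  (2 entries read)
#4 VA=0xA044A7 (r,user):
  L0 @0x37[5] → 0x4E007  P=1,RW=1,US=1,PS=0
  L1 @0x4E[4] → 0x51003  P=1,RW=1,US=0,PS=0
  ⇒ fault: PROTECTION_VIOLATION  — 2 lookups

Access #1 fault: NONE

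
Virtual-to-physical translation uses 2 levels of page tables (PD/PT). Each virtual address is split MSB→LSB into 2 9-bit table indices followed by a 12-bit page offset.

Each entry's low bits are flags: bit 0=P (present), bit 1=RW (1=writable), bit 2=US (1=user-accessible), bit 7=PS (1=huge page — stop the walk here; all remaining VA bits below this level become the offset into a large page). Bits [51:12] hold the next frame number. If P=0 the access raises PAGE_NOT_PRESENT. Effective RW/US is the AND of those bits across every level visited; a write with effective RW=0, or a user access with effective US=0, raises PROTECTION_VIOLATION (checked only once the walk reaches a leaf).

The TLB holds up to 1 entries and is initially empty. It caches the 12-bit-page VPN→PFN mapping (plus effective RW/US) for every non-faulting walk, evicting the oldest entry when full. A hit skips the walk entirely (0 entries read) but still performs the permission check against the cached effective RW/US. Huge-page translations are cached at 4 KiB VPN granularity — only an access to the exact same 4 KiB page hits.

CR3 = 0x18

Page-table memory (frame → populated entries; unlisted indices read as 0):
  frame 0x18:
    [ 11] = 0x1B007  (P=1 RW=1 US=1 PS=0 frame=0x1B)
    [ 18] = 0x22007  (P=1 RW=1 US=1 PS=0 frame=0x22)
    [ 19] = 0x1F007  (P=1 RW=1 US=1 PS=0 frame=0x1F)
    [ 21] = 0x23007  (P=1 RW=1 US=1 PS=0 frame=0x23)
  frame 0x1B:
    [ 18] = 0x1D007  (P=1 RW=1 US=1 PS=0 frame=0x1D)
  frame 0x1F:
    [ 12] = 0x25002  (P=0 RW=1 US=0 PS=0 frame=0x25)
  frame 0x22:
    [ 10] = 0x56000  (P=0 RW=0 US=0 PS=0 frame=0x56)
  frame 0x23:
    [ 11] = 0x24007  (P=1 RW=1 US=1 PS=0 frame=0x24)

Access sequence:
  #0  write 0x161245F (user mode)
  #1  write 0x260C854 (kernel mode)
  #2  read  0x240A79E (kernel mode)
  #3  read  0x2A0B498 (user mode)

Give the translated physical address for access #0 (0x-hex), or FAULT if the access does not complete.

Walk each access:
#0 VA=0x161245F (w,user):
  lvl0: tbl 0x18, slot 11 ⇒ 0x1B007 (P1/RW1/US1/PS0)
  lvl1: tbl 0x1B, slot 18 ⇒ 0x1D007 (P1/RW1/US1/PS0)
  ✓ 0x1D45F  — 2 lookups
#1 VA=0x260C854 (w,kernel):
  lvl0: tbl 0x18, slot 19 ⇒ 0x1F007 (P1/RW1/US1/PS0)
  lvl1: tbl 0x1F, slot 12 ⇒ 0x25002 (P0/RW1/US0/PS0)
  ✗ PAGE_NOT_PRESENT  [2 reads]
#2 VA=0x240A79E (r,kernel):
  lvl0: tbl 0x18, slot 18 ⇒ 0x22007 (P1/RW1/US1/PS0)
  lvl1: tbl 0x22, slot 10 ⇒ 0x56000 (P0/RW0/US0/PS0)
  ✗ PAGE_NOT_PRESENT  [2 reads]
#3 VA=0x2A0B498 (r,user):
  lvl0: tbl 0x18, slot 21 ⇒ 0x23007 (P1/RW1/US1/PS0)
  lvl1: tbl 0x23, slot 11 ⇒ 0x24007 (P1/RW1/US1/PS0)
  ✓ 0x24498  — 2 lookups

Access #0 PA: 0x1D45F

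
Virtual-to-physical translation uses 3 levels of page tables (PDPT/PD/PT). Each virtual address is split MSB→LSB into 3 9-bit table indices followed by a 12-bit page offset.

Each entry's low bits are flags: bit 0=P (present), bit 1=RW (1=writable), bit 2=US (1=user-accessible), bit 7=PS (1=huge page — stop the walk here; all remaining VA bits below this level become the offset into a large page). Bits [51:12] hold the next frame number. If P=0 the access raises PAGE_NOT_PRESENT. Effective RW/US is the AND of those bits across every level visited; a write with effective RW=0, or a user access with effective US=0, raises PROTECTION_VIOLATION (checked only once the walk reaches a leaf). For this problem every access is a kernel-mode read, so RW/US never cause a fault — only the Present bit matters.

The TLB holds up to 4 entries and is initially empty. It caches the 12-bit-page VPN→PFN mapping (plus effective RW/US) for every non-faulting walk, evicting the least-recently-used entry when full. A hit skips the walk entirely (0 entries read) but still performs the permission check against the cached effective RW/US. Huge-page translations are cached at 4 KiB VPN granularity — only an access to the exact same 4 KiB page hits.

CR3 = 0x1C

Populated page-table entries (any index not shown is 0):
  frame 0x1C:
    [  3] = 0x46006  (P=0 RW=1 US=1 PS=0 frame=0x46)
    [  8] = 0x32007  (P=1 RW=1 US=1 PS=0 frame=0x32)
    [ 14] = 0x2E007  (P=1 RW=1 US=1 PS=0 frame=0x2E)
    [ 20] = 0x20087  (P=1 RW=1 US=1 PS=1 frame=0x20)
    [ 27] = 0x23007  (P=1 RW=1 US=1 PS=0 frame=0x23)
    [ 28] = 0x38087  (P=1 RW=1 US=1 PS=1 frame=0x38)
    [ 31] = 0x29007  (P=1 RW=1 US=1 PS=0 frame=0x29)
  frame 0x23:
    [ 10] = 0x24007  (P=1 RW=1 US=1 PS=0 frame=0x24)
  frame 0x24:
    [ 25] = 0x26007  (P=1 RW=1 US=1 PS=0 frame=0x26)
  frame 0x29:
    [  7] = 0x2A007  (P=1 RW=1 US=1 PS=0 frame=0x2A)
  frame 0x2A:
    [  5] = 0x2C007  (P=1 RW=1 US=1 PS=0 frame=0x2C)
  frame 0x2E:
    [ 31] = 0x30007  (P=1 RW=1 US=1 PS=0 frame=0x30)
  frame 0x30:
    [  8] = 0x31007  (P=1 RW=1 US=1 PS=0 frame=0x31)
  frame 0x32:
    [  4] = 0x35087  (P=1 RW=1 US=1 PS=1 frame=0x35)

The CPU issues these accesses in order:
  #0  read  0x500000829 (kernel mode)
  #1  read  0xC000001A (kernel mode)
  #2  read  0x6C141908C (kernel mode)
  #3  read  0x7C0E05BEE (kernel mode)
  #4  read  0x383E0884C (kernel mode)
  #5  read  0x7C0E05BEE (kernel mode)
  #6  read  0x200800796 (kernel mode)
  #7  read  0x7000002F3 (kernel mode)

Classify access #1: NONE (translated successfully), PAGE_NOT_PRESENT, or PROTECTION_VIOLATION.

Per-access translation:
#0 VA=0x500000829 (r,kernel):
  lvl0: tbl 0x1C, slot 20 ⇒ 0x20087 (P1/RW1/US1/PS1)
  ⇒ phys 0x20829 (huge @L0)  [1 reads]
#1 VA=0xC000001A (r,kernel):
  lvl0: tbl 0x1C, slot 3 ⇒ 0x46006 (P0/RW1/US1/PS0)
  ⇒ fault: PAGE_NOT_PRESENT  — 1 lookups
#2 VA=0x6C141908C (r,kernel):
  lvl0: tbl 0x1C, slot 27 ⇒ 0x23007 (P1/RW1/US1/PS0)
  lvl1: tbl 0x23, slot 10 ⇒ 0x24007 (P1/RW1/US1/PS0)
  lvl2: tbl 0x24, slot 25 ⇒ 0x26007 (P1/RW1/US1/PS0)
  ⇒ phys 0x2608C  [3 reads]
#3 VA=0x7C0E05BEE (r,kernel):
  lvl0: tbl 0x1C, slot 31 ⇒ 0x29007 (P1/RW1/US1/PS0)
  lvl1: tbl 0x29, slot 7 ⇒ 0x2A007 (P1/RW1/US1/PS0)
  lvl2: tbl 0x2A, slot 5 ⇒ 0x2C007 (P1/RW1/US1/PS0)
  ⇒ phys 0x2CBEE  [3 reads]
#4 VA=0x383E0884C (r,kernel):
  lvl0: tbl 0x1C, slot 14 ⇒ 0x2E007 (P1/RW1/US1/PS0)
  lvl1: tbl 0x2E, slot 31 ⇒ 0x30007 (P1/RW1/US1/PS0)
  lvl2: tbl 0x30, slot 8 ⇒ 0x31007 (P1/RW1/US1/PS0)
  ⇒ phys 0x3184C  [3 reads]
#5 VA=0x7C0E05BEE (r,kernel):
  TLB hit vpn=0x7C0E05 → PA=0x2CBEE
#6 VA=0x200800796 (r,kernel):
  lvl0: tbl 0x1C, slot 8 ⇒ 0x32007 (P1/RW1/US1/PS0)
  lvl1: tbl 0x32, slot 4 ⇒ 0x35087 (P1/RW1/US1/PS1)
  ⇒ phys 0x35796 (huge @L1)  [2 reads]
#7 VA=0x7000002F3 (r,kernel):
  lvl0: tbl 0x1C, slot 28 ⇒ 0x38087 (P1/RW1/US1/PS1)
  ⇒ phys 0x382F3 (huge @L0)  [1 reads]

Access #1 fault: PAGE_NOT_PRESENT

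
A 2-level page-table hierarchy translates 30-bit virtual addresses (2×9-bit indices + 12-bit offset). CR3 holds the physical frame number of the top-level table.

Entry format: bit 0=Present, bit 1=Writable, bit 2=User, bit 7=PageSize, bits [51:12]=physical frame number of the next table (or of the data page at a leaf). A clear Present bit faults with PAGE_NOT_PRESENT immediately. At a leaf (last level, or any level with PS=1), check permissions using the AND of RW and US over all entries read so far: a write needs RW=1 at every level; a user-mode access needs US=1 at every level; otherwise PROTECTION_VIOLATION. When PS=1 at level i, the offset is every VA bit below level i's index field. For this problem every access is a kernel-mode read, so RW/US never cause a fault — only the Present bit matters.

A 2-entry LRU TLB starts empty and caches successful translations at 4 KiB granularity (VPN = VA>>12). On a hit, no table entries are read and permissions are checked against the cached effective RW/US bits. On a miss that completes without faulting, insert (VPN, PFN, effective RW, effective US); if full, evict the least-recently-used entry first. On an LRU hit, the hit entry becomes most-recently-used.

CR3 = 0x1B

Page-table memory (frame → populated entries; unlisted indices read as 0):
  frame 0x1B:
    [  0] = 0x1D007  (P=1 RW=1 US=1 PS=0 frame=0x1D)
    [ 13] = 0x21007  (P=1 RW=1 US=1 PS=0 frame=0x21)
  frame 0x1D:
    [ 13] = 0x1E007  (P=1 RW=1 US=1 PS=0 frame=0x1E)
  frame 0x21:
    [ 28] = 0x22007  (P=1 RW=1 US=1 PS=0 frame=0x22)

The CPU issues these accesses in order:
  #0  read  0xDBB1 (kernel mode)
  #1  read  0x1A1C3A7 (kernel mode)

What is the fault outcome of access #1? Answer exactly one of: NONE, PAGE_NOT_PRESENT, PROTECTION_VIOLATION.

Per-access translation:
#0 VA=0xDBB1 (r,kernel):
  lvl0: tbl 0x1B, slot 0 ⇒ 0x1D007 (P1/RW1/US1/PS0)
  lvl1: tbl 0x1D, slot 13 ⇒ 0x1E007 (P1/RW1/US1/PS0)
  ✓ 0x1EBB1  — 2 lookups
#1 VA=0x1A1C3A7 (r,kernel):
  lvl0: tbl 0x1B, slot 13 ⇒ 0x21007 (P1/RW1/US1/PS0)
  lvl1: tbl 0x21, slot 28 ⇒ 0x22007 (P1/RW1/US1/PS0)
  ✓ 0x223A7  — 2 lookups

Access #1 fault: NONE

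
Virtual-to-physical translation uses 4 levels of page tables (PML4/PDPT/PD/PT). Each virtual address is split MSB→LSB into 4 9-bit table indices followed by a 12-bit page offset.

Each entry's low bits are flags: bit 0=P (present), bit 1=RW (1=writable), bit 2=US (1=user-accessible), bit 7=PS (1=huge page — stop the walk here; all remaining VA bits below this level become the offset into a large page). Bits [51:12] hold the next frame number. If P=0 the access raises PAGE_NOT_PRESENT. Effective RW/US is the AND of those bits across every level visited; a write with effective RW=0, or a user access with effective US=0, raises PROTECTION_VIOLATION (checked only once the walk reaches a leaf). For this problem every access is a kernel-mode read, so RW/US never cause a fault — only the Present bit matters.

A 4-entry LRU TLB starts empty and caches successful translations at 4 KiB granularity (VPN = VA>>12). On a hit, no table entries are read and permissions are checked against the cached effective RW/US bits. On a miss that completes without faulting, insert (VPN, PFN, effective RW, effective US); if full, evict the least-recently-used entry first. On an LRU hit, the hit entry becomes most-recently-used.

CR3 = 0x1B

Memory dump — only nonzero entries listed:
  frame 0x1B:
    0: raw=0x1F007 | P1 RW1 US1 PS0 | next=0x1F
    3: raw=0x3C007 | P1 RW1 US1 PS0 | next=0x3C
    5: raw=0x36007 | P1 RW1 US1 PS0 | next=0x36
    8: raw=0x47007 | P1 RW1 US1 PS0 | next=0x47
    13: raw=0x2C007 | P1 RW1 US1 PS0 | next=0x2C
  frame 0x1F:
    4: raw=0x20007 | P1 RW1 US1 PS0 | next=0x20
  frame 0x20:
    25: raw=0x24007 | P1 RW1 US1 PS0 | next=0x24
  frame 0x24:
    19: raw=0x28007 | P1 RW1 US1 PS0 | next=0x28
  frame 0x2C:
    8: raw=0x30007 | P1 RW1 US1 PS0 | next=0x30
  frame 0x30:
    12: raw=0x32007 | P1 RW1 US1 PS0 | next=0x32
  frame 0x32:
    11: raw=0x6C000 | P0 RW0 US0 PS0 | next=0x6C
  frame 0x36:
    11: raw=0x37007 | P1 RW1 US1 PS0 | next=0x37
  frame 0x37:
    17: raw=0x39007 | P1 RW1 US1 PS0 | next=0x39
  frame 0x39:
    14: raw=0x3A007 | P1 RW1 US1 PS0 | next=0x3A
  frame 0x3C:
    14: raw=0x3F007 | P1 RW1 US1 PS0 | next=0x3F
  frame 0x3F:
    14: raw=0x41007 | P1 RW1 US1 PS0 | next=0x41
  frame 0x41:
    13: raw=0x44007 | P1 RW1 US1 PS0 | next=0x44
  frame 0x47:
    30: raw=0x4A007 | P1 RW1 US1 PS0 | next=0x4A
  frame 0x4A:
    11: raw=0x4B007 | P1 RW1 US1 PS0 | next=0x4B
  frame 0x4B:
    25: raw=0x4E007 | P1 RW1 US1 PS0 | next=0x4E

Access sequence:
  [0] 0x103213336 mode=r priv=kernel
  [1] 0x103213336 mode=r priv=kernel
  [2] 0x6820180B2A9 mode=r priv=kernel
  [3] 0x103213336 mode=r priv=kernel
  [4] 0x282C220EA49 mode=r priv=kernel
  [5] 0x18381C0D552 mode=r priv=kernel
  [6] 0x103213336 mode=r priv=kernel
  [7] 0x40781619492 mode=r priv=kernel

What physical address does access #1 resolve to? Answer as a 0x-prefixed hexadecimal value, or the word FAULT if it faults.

Walk each access:
#0 VA=0x103213336 (r,kernel):
  L0 @0x1B[0] → 0x1F007  P=1,RW=1,US=1,PS=0
  L1 @0x1F[4] → 0x20007  P=1,RW=1,US=1,PS=0
  L2 @0x20[25] → 0x24007  P=1,RW=1,US=1,PS=0
  L3 @0x24[19] → 0x28007  P=1,RW=1,US=1,PS=0
  → PA=0x28336  (4 entries read)
#1 VA=0x103213336 (r,kernel):
  TLB hit vpn=0x103213 → PA=0x28336
#2 VA=0x6820180B2A9 (r,kernel):
  L0 @0x1B[13] → 0x2C007  P=1,RW=1,US=1,PS=0
  L1 @0x2C[8] → 0x30007  P=1,RW=1,US=1,PS=0
  L2 @0x30[12] → 0x32007  P=1,RW=1,US=1,PS=0
  L3 @0x32[11] → 0x6C000  P=0,RW=0,US=0,PS=0
  ✗ PAGE_NOT_PRESENT  [4 reads]
#3 VA=0x103213336 (r,kernel):
  TLB hit vpn=0x103213 → PA=0x28336
#4 VA=0x282C220EA49 (r,kernel):
  L0 @0x1B[5] → 0x36007  P=1,RW=1,US=1,PS=0
  L1 @0x36[11] → 0x37007  P=1,RW=1,US=1,PS=0
  L2 @0x37[17] → 0x39007  P=1,RW=1,US=1,PS=0
  L3 @0x39[14] → 0x3A007  P=1,RW=1,US=1,PS=0
  → PA=0x3AA49  (4 entries read)
#5 VA=0x18381C0D552 (r,kernel):
  L0 @0x1B[3] → 0x3C007  P=1,RW=1,US=1,PS=0
  L1 @0x3C[14] → 0x3F007  P=1,RW=1,US=1,PS=0
  L2 @0x3F[14] → 0x41007  P=1,RW=1,US=1,PS=0
  L3 @0x41[13] → 0x44007  P=1,RW=1,US=1,PS=0
  → PA=0x44552  (4 entries read)
#6 VA=0x103213336 (r,kernel):
  TLB hit vpn=0x103213 → PA=0x28336
#7 VA=0x40781619492 (r,kernel):
  L0 @0x1B[8] → 0x47007  P=1,RW=1,US=1,PS=0
  L1 @0x47[30] → 0x4A007  P=1,RW=1,US=1,PS=0
  L2 @0x4A[11] → 0x4B007  P=1,RW=1,US=1,PS=0
  L3 @0x4B[25] → 0x4E007  P=1,RW=1,US=1,PS=0
  → PA=0x4E492  (4 entries read)

Access #1 PA: 0x28336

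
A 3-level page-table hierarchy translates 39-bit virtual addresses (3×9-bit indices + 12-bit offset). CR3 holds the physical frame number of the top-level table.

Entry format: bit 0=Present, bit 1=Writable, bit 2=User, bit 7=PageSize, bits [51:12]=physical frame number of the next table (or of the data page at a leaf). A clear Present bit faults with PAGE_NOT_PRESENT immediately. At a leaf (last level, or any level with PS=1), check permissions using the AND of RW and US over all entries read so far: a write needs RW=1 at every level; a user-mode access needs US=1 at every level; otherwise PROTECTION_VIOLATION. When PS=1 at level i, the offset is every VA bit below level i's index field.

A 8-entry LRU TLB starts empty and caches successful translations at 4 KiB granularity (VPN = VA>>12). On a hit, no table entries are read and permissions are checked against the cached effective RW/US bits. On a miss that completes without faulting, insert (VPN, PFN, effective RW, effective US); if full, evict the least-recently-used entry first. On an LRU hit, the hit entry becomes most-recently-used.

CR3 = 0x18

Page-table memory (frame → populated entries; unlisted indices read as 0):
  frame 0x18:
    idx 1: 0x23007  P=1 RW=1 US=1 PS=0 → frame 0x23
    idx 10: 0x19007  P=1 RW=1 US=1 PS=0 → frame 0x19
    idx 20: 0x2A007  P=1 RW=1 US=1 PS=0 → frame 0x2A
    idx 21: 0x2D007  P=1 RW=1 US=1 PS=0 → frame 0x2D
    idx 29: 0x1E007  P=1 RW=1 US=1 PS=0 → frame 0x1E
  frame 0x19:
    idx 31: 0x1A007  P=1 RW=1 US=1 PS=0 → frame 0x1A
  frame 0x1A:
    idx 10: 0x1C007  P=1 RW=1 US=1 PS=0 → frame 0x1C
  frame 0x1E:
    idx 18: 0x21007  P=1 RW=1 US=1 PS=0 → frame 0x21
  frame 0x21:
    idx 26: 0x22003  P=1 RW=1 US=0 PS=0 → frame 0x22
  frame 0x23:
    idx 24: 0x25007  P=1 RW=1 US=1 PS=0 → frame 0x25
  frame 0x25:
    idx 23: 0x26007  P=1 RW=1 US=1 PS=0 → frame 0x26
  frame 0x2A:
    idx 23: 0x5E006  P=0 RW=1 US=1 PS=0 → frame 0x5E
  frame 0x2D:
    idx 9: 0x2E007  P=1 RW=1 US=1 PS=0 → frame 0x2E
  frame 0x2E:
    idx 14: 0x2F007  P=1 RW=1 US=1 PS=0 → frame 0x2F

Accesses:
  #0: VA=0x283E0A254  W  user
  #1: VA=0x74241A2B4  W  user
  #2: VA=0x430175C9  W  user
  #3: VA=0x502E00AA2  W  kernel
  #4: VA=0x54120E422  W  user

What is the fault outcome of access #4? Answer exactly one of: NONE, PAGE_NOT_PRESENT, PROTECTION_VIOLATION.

Trace:
#0 VA=0x283E0A254 (w,user):
  lvl0: tbl 0x18, slot 10 ⇒ 0x19007 (P1/RW1/US1/PS0)
  lvl1: tbl 0x19, slot 31 ⇒ 0x1A007 (P1/RW1/US1/PS0)
  lvl2: tbl 0x1A, slot 10 ⇒ 0x1C007 (P1/RW1/US1/PS0)
  ⇒ phys 0x1C254  [3 reads]
#1 VA=0x74241A2B4 (w,user):
  lvl0: tbl 0x18, slot 29 ⇒ 0x1E007 (P1/RW1/US1/PS0)
  lvl1: tbl 0x1E, slot 18 ⇒ 0x21007 (P1/RW1/US1/PS0)
  lvl2: tbl 0x21, slot 26 ⇒ 0x22003 (P1/RW1/US0/PS0)
  ⇒ fault: PROTECTION_VIOLATION  — 3 lookups
#2 VA=0x430175C9 (w,user):
  lvl0: tbl 0x18, slot 1 ⇒ 0x23007 (P1/RW1/US1/PS0)
  lvl1: tbl 0x23, slot 24 ⇒ 0x25007 (P1/RW1/US1/PS0)
  lvl2: tbl 0x25, slot 23 ⇒ 0x26007 (P1/RW1/US1/PS0)
  ⇒ phys 0x265C9  [3 reads]
#3 VA=0x502E00AA2 (w,kernel):
  lvl0: tbl 0x18, slot 20 ⇒ 0x2A007 (P1/RW1/US1/PS0)
  lvl1: tbl 0x2A, slot 23 ⇒ 0x5E006 (P0/RW1/US1/PS0)
  ⇒ fault: PAGE_NOT_PRESENT  — 2 lookups
#4 VA=0x54120E422 (w,user):
  lvl0: tbl 0x18, slot 21 ⇒ 0x2D007 (P1/RW1/US1/PS0)
  lvl1: tbl 0x2D, slot 9 ⇒ 0x2E007 (P1/RW1/US1/PS0)
  lvl2: tbl 0x2E, slot 14 ⇒ 0x2F007 (P1/RW1/US1/PS0)
  ⇒ phys 0x2F422  [3 reads]

Access #4 fault: NONE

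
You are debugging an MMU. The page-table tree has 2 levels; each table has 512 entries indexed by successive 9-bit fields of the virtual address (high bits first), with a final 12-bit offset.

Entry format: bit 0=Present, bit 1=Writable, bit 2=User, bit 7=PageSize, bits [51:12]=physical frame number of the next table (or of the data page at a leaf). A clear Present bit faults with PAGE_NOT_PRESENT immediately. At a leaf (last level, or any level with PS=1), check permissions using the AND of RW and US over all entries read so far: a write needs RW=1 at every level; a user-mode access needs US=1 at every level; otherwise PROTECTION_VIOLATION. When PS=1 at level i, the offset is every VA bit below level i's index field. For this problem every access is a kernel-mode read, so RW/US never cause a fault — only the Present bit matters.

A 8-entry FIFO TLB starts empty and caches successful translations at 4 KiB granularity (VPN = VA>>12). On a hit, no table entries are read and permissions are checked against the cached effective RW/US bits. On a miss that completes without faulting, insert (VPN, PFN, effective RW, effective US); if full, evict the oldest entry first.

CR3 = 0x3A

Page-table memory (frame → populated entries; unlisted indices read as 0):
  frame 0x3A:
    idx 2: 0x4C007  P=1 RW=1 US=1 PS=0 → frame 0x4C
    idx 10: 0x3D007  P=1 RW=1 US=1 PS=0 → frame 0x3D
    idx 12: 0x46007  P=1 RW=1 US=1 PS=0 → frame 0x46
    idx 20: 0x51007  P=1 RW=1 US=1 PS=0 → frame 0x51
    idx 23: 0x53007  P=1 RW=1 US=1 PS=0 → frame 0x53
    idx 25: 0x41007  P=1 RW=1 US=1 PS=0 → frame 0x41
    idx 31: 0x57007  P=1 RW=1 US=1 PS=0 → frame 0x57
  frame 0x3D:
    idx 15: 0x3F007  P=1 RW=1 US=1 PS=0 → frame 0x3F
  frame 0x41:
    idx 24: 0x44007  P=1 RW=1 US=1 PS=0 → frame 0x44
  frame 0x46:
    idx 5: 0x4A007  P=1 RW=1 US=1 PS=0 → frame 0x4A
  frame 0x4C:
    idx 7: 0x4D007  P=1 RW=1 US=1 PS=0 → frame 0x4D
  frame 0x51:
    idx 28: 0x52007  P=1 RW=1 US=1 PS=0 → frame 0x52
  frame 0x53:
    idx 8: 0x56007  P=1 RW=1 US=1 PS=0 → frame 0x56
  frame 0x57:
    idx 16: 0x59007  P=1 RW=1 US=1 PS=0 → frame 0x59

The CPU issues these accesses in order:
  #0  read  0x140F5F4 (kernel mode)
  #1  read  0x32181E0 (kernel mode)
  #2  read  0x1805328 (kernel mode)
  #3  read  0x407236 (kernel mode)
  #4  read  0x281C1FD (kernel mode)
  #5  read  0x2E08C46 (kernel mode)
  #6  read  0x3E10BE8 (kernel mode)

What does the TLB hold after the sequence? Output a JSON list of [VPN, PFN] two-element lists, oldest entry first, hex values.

Trace:
#0 VA=0x140F5F4 (r,kernel):
  [0] read 0x3A idx=10: raw=0x3D007 flags P=1 W=1 U=1 S=0
  [1] read 0x3D idx=15: raw=0x3F007 flags P=1 W=1 U=1 S=0
  ⇒ phys 0x3F5F4  [2 reads]
#1 VA=0x32181E0 (r,kernel):
  [0] read 0x3A idx=25: raw=0x41007 flags P=1 W=1 U=1 S=0
  [1] read 0x41 idx=24: raw=0x44007 flags P=1 W=1 U=1 S=0
  ⇒ phys 0x441E0  [2 reads]
#2 VA=0x1805328 (r,kernel):
  [0] read 0x3A idx=12: raw=0x46007 flags P=1 W=1 U=1 S=0
  [1] read 0x46 idx=5: raw=0x4A007 flags P=1 W=1 U=1 S=0
  ⇒ phys 0x4A328  [2 reads]
#3 VA=0x407236 (r,kernel):
  [0] read 0x3A idx=2: raw=0x4C007 flags P=1 W=1 U=1 S=0
  [1] read 0x4C idx=7: raw=0x4D007 flags P=1 W=1 U=1 S=0
  ⇒ phys 0x4D236  [2 reads]
#4 VA=0x281C1FD (r,kernel):
  [0] read 0x3A idx=20: raw=0x51007 flags P=1 W=1 U=1 S=0
  [1] read 0x51 idx=28: raw=0x52007 flags P=1 W=1 U=1 S=0
  ⇒ phys 0x521FD  [2 reads]
#5 VA=0x2E08C46 (r,kernel):
  [0] read 0x3A idx=23: raw=0x53007 flags P=1 W=1 U=1 S=0
  [1] read 0x53 idx=8: raw=0x56007 flags P=1 W=1 U=1 S=0
  ⇒ phys 0x56C46  [2 reads]
#6 VA=0x3E10BE8 (r,kernel):
  [0] read 0x3A idx=31: raw=0x57007 flags P=1 W=1 U=1 S=0
  [1] read 0x57 idx=16: raw=0x59007 flags P=1 W=1 U=1 S=0
  ⇒ phys 0x59BE8  [2 reads]

TLB: [["0x140F", "0x3F"], ["0x3218", "0x44"], ["0x1805", "0x4A"], ["0x407", "0x4D"], ["0x281C", "0x52"], ["0x2E08", "0x56"], ["0x3E10", "0x59"]]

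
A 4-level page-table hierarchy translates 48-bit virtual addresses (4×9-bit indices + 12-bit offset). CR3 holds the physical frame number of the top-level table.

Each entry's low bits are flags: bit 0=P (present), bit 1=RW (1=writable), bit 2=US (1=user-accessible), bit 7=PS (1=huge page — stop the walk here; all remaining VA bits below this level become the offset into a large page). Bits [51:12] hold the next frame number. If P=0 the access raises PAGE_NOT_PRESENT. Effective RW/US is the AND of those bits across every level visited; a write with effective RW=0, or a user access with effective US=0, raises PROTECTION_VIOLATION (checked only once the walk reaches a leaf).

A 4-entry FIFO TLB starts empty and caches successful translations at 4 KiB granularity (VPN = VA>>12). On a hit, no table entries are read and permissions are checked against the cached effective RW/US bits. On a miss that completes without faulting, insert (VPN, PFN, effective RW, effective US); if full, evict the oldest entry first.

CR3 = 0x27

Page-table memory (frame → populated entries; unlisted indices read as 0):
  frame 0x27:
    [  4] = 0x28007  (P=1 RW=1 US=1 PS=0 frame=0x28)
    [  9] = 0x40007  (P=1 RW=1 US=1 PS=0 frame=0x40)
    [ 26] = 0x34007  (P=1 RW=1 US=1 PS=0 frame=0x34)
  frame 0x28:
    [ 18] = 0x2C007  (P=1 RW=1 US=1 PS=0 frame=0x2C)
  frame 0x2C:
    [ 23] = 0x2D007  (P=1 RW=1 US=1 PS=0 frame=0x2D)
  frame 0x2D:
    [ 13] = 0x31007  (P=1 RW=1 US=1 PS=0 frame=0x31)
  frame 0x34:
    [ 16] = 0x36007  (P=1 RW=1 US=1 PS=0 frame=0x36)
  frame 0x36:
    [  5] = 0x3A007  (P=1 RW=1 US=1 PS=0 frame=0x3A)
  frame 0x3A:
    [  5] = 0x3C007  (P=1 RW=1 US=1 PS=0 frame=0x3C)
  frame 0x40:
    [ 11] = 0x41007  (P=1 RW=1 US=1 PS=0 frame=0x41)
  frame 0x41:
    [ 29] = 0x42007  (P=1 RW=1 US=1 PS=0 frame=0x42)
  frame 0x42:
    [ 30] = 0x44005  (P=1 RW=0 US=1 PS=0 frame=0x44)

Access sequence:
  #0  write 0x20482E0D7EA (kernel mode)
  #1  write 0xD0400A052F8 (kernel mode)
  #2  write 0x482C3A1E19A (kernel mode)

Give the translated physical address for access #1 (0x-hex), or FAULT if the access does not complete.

Trace:
#0 VA=0x20482E0D7EA (w,kernel):
  L0 @0x27[4] → 0x28007  P=1,RW=1,US=1,PS=0
  L1 @0x28[18] → 0x2C007  P=1,RW=1,US=1,PS=0
  L2 @0x2C[23] → 0x2D007  P=1,RW=1,US=1,PS=0
  L3 @0x2D[13] → 0x31007  P=1,RW=1,US=1,PS=0
  → PA=0x317EA  (4 entries read)
#1 VA=0xD0400A052F8 (w,kernel):
  L0 @0x27[26] → 0x34007  P=1,RW=1,US=1,PS=0
  L1 @0x34[16] → 0x36007  P=1,RW=1,US=1,PS=0
  L2 @0x36[5] → 0x3A007  P=1,RW=1,US=1,PS=0
  L3 @0x3A[5] → 0x3C007  P=1,RW=1,US=1,PS=0
  → PA=0x3C2F8  (4 entries read)
#2 VA=0x482C3A1E19A (w,kernel):
  L0 @0x27[9] → 0x40007  P=1,RW=1,US=1,PS=0
  L1 @0x40[11] → 0x41007  P=1,RW=1,US=1,PS=0
  L2 @0x41[29] → 0x42007  P=1,RW=1,US=1,PS=0
  L3 @0x42[30] → 0x44005  P=1,RW=0,US=1,PS=0
  ⇒ fault: PROTECTION_VIOLATION  — 4 lookups

Access #1 PA: 0x3C2F8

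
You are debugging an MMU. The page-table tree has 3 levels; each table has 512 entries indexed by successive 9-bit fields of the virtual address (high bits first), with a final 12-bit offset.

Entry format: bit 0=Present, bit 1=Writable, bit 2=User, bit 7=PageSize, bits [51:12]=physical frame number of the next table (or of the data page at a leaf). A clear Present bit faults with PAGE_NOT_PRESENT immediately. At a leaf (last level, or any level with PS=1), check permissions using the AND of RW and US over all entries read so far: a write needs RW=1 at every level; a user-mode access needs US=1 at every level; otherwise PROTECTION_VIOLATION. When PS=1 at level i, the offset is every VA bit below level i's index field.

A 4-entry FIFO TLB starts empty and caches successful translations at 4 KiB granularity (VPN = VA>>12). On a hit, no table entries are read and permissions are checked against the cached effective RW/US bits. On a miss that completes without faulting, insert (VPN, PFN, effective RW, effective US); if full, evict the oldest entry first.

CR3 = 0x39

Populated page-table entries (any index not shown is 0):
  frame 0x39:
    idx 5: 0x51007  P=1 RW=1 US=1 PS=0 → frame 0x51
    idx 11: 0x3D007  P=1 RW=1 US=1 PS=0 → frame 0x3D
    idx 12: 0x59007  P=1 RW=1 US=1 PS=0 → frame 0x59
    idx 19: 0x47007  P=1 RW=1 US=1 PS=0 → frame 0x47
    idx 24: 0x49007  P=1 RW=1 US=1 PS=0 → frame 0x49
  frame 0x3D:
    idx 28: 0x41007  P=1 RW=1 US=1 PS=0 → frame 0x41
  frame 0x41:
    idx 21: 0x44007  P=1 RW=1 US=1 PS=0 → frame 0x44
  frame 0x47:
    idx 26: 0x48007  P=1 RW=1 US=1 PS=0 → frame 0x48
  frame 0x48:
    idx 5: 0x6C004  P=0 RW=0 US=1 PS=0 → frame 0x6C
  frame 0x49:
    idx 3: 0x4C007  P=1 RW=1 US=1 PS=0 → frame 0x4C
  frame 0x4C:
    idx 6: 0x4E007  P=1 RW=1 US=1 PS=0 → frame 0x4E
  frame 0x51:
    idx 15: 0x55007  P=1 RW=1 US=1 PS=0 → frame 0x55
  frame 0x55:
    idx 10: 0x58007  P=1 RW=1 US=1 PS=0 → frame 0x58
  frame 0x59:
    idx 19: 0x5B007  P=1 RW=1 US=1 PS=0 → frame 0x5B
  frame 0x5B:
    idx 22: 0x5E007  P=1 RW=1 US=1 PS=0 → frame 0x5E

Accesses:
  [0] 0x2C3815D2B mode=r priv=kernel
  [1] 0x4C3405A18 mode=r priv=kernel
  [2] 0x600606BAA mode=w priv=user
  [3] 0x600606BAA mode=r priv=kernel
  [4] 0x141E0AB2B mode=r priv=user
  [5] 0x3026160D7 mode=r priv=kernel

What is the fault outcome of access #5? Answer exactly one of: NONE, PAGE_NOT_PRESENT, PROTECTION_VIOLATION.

Per-access translation:
#0 VA=0x2C3815D2B (r,kernel):
  L0: frame=0x39 idx=11 entry=0x3D007 [P=1 RW=1 US=1 PS=0]
  L1: frame=0x3D idx=28 entry=0x41007 [P=1 RW=1 US=1 PS=0]
  L2: frame=0x41 idx=21 entry=0x44007 [P=1 RW=1 US=1 PS=0]
  → PA=0x44D2B  (3 entries read)
#1 VA=0x4C3405A18 (r,kernel):
  L0: frame=0x39 idx=19 entry=0x47007 [P=1 RW=1 US=1 PS=0]
  L1: frame=0x47 idx=26 entry=0x48007 [P=1 RW=1 US=1 PS=0]
  L2: frame=0x48 idx=5 entry=0x6C004 [P=0 RW=0 US=1 PS=0]
  → PAGE_NOT_PRESENT  (3 entries read)
#2 VA=0x600606BAA (w,user):
  L0: frame=0x39 idx=24 entry=0x49007 [P=1 RW=1 US=1 PS=0]
  L1: frame=0x49 idx=3 entry=0x4C007 [P=1 RW=1 US=1 PS=0]
  L2: frame=0x4C idx=6 entry=0x4E007 [P=1 RW=1 US=1 PS=0]
  → PA=0x4EBAA  (3 entries read)
#3 VA=0x600606BAA (r,kernel):
  TLB hit vpn=0x600606 → PA=0x4EBAA
#4 VA=0x141E0AB2B (r,user):
  L0: frame=0x39 idx=5 entry=0x51007 [P=1 RW=1 US=1 PS=0]
  L1: frame=0x51 idx=15 entry=0x55007 [P=1 RW=1 US=1 PS=0]
  L2: frame=0x55 idx=10 entry=0x58007 [P=1 RW=1 US=1 PS=0]
  → PA=0x58B2B  (3 entries read)
#5 VA=0x3026160D7 (r,kernel):
  L0: frame=0x39 idx=12 entry=0x59007 [P=1 RW=1 US=1 PS=0]
  L1: frame=0x59 idx=19 entry=0x5B007 [P=1 RW=1 US=1 PS=0]
  L2: frame=0x5B idx=22 entry=0x5E007 [P=1 RW=1 US=1 PS=0]
  → PA=0x5E0D7  (3 entries read)

Access #5 fault: NONE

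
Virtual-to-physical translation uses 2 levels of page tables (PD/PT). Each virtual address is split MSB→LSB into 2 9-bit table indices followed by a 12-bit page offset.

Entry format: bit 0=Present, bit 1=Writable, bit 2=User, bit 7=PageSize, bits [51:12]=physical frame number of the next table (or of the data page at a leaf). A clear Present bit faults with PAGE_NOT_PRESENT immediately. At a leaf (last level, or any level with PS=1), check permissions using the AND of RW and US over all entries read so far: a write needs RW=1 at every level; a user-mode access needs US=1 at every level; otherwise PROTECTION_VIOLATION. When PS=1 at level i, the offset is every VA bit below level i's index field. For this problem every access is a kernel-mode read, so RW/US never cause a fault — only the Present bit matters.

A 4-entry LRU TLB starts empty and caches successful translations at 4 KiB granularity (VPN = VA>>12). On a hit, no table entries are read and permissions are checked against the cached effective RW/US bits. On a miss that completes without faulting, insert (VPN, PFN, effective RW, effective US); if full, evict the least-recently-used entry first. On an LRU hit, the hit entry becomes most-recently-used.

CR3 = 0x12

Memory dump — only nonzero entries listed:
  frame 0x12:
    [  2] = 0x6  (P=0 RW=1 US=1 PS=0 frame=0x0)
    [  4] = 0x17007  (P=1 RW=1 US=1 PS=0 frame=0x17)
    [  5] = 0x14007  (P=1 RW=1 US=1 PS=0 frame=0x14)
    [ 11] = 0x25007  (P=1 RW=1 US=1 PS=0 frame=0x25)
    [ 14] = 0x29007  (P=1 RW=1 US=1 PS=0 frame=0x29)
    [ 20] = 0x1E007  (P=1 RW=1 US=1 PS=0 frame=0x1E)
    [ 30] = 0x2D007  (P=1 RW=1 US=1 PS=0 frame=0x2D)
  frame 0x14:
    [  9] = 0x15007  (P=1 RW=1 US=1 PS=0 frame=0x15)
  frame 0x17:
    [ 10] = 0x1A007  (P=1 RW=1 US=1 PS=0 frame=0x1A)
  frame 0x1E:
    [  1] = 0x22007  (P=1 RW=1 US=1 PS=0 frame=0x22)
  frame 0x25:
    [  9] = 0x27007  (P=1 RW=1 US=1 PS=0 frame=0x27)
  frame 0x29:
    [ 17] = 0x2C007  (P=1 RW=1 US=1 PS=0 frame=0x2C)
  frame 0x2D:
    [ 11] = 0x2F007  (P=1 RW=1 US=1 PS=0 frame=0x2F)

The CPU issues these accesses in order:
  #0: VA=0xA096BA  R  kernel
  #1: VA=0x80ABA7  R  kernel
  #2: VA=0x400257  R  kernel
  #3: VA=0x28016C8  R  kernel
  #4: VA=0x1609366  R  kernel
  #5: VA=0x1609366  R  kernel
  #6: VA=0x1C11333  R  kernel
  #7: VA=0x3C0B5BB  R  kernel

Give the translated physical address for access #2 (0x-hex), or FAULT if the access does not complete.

Walk each access:
#0 VA=0xA096BA (r,kernel):
  L0 @0x12[5] → 0x14007  P=1,RW=1,US=1,PS=0
  L1 @0x14[9] → 0x15007  P=1,RW=1,US=1,PS=0
  ⇒ phys 0x156BA  [2 reads]
#1 VA=0x80ABA7 (r,kernel):
  L0 @0x12[4] → 0x17007  P=1,RW=1,US=1,PS=0
  L1 @0x17[10] → 0x1A007  P=1,RW=1,US=1,PS=0
  ⇒ phys 0x1ABA7  [2 reads]
#2 VA=0x400257 (r,kernel):
  L0 @0x12[2] → 0x6  P=0,RW=1,US=1,PS=0
  ⇒ fault: PAGE_NOT_PRESENT  — 1 lookups
#3 VA=0x28016C8 (r,kernel):
  L0 @0x12[20] → 0x1E007  P=1,RW=1,US=1,PS=0
  L1 @0x1E[1] → 0x22007  P=1,RW=1,US=1,PS=0
  ⇒ phys 0x226C8  [2 reads]
#4 VA=0x1609366 (r,kernel):
  L0 @0x12[11] → 0x25007  P=1,RW=1,US=1,PS=0
  L1 @0x25[9] → 0x27007  P=1,RW=1,US=1,PS=0
  ⇒ phys 0x27366  [2 reads]
#5 VA=0x1609366 (r,kernel):
  TLB hit vpn=0x1609 → PA=0x27366
#6 VA=0x1C11333 (r,kernel):
  L0 @0x12[14] → 0x29007  P=1,RW=1,US=1,PS=0
  L1 @0x29[17] → 0x2C007  P=1,RW=1,US=1,PS=0
  ⇒ phys 0x2C333  [2 reads]
#7 VA=0x3C0B5BB (r,kernel):
  L0 @0x12[30] → 0x2D007  P=1,RW=1,US=1,PS=0
  L1 @0x2D[11] → 0x2F007  P=1,RW=1,US=1,PS=0
  ⇒ phys 0x2F5BB  [2 reads]

Access #2 PA: FAULT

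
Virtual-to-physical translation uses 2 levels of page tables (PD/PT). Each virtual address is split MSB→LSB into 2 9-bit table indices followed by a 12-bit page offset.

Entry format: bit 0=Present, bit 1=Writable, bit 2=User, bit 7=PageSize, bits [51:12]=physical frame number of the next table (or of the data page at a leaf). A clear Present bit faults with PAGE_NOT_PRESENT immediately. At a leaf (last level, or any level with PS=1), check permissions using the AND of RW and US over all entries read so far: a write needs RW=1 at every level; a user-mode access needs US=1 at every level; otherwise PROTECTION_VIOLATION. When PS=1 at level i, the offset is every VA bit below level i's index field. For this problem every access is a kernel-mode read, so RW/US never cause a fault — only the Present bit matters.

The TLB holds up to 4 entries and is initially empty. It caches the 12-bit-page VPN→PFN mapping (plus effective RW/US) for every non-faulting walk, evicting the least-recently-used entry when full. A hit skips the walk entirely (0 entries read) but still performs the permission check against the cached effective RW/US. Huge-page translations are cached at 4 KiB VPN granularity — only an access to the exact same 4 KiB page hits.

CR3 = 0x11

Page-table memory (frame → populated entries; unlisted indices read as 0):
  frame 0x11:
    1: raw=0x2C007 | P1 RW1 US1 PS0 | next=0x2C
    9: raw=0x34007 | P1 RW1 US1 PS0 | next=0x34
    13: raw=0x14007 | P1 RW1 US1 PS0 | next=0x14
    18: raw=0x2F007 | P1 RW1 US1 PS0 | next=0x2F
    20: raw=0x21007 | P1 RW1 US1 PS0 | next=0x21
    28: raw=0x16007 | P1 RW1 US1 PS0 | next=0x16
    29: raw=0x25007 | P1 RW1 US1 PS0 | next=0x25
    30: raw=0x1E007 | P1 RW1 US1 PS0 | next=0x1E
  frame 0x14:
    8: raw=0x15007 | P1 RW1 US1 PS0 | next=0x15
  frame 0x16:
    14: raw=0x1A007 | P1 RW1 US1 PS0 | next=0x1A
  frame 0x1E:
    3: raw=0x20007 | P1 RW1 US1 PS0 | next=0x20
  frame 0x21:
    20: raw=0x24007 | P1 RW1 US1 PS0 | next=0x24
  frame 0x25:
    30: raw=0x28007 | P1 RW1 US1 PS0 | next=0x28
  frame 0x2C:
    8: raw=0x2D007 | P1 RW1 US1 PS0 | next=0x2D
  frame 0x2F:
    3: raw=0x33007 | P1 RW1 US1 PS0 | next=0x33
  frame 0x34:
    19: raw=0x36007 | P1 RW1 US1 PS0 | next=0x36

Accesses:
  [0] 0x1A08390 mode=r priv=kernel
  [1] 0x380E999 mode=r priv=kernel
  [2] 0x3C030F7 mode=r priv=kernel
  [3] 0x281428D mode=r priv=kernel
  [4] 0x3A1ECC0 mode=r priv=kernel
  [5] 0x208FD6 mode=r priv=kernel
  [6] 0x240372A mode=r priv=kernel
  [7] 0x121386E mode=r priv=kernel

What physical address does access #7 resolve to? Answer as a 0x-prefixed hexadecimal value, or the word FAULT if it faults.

Per-access translation:
#0 VA=0x1A08390 (r,kernel):
  lvl0: tbl 0x11, slot 13 ⇒ 0x14007 (P1/RW1/US1/PS0)
  lvl1: tbl 0x14, slot 8 ⇒ 0x15007 (P1/RW1/US1/PS0)
  ⇒ phys 0x15390  [2 reads]
#1 VA=0x380E999 (r,kernel):
  lvl0: tbl 0x11, slot 28 ⇒ 0x16007 (P1/RW1/US1/PS0)
  lvl1: tbl 0x16, slot 14 ⇒ 0x1A007 (P1/RW1/US1/PS0)
  ⇒ phys 0x1A999  [2 reads]
#2 VA=0x3C030F7 (r,kernel):
  lvl0: tbl 0x11, slot 30 ⇒ 0x1E007 (P1/RW1/US1/PS0)
  lvl1: tbl 0x1E, slot 3 ⇒ 0x20007 (P1/RW1/US1/PS0)
  ⇒ phys 0x200F7  [2 reads]
#3 VA=0x281428D (r,kernel):
  lvl0: tbl 0x11, slot 20 ⇒ 0x21007 (P1/RW1/US1/PS0)
  lvl1: tbl 0x21, slot 20 ⇒ 0x24007 (P1/RW1/US1/PS0)
  ⇒ phys 0x2428D  [2 reads]
#4 VA=0x3A1ECC0 (r,kernel):
  lvl0: tbl 0x11, slot 29 ⇒ 0x25007 (P1/RW1/US1/PS0)
  lvl1: tbl 0x25, slot 30 ⇒ 0x28007 (P1/RW1/US1/PS0)
  ⇒ phys 0x28CC0  [2 reads]
#5 VA=0x208FD6 (r,kernel):
  lvl0: tbl 0x11, slot 1 ⇒ 0x2C007 (P1/RW1/US1/PS0)
  lvl1: tbl 0x2C, slot 8 ⇒ 0x2D007 (P1/RW1/US1/PS0)
  ⇒ phys 0x2DFD6  [2 reads]
#6 VA=0x240372A (r,kernel):
  lvl0: tbl 0x11, slot 18 ⇒ 0x2F007 (P1/RW1/US1/PS0)
  lvl1: tbl 0x2F, slot 3 ⇒ 0x33007 (P1/RW1/US1/PS0)
  ⇒ phys 0x3372A  [2 reads]
#7 VA=0x121386E (r,kernel):
  lvl0: tbl 0x11, slot 9 ⇒ 0x34007 (P1/RW1/US1/PS0)
  lvl1: tbl 0x34, slot 19 ⇒ 0x36007 (P1/RW1/US1/PS0)
  ⇒ phys 0x3686E  [2 reads]

Access #7 PA: 0x3686E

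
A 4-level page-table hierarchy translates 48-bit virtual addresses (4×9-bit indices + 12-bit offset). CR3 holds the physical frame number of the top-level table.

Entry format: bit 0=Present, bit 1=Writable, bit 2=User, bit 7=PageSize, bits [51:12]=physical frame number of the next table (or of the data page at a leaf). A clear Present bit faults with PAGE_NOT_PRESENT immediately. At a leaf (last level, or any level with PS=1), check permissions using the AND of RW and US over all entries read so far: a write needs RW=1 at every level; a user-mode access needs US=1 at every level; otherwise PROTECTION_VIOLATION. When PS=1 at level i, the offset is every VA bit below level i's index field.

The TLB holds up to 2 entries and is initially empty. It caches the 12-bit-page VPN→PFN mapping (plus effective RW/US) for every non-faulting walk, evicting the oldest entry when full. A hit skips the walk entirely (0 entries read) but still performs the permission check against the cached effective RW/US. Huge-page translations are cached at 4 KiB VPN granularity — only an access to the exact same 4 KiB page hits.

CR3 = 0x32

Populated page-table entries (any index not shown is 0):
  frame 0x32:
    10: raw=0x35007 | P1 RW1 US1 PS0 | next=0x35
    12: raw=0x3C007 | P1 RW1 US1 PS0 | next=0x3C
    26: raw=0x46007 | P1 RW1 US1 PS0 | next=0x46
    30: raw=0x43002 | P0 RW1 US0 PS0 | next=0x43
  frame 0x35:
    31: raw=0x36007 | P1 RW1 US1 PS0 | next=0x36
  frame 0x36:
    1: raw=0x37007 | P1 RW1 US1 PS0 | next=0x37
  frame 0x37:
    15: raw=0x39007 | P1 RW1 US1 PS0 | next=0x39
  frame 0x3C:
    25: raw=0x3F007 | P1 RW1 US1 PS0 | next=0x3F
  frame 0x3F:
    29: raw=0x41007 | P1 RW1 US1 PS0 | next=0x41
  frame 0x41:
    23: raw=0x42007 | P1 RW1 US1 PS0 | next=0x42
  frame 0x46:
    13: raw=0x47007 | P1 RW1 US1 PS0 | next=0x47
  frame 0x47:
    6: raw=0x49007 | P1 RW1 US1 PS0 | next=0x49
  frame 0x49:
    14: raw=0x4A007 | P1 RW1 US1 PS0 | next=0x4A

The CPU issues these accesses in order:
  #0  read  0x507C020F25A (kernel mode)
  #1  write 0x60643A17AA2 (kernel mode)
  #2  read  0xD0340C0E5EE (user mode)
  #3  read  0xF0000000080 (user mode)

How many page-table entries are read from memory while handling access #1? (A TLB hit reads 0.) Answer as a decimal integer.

Per-access translation:
#0 VA=0x507C020F25A (r,kernel):
  lvl0: tbl 0x32, slot 10 ⇒ 0x35007 (P1/RW1/US1/PS0)
  lvl1: tbl 0x35, slot 31 ⇒ 0x36007 (P1/RW1/US1/PS0)
  lvl2: tbl 0x36, slot 1 ⇒ 0x37007 (P1/RW1/US1/PS0)
  lvl3: tbl 0x37, slot 15 ⇒ 0x39007 (P1/RW1/US1/PS0)
  → PA=0x3925A  (4 entries read)
#1 VA=0x60643A17AA2 (w,kernel):
  lvl0: tbl 0x32, slot 12 ⇒ 0x3C007 (P1/RW1/US1/PS0)
  lvl1: tbl 0x3C, slot 25 ⇒ 0x3F007 (P1/RW1/US1/PS0)
  lvl2: tbl 0x3F, slot 29 ⇒ 0x41007 (P1/RW1/US1/PS0)
  lvl3: tbl 0x41, slot 23 ⇒ 0x42007 (P1/RW1/US1/PS0)
  → PA=0x42AA2  (4 entries read)
#2 VA=0xD0340C0E5EE (r,user):
  lvl0: tbl 0x32, slot 26 ⇒ 0x46007 (P1/RW1/US1/PS0)
  lvl1: tbl 0x46, slot 13 ⇒ 0x47007 (P1/RW1/US1/PS0)
  lvl2: tbl 0x47, slot 6 ⇒ 0x49007 (P1/RW1/US1/PS0)
  lvl3: tbl 0x49, slot 14 ⇒ 0x4A007 (P1/RW1/US1/PS0)
  → PA=0x4A5EE  (4 entries read)
#3 VA=0xF0000000080 (r,user):
  lvl0: tbl 0x32, slot 30 ⇒ 0x43002 (P0/RW1/US0/PS0)
  ✗ PAGE_NOT_PRESENT  [1 reads]

Entries read for #1: 4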